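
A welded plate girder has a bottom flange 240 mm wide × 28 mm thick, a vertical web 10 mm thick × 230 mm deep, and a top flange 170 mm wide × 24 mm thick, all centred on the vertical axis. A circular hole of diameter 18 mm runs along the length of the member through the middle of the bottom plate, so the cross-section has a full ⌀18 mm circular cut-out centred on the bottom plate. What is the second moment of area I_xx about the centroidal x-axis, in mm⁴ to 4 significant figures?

Treat the section as a set of non-overlapping primitives; coordinates are from the bounding-box lower-left.
Bottom plate: 240 × 28, A = 6 720 mm², y = 14 mm, Ī = 439 040 mm⁴.
Web plate: 10 × 230, A = 2 300 mm², y = 143 mm, Ī = 10 139 167 mm⁴.
Top plate: 170 × 24, A = 4 080 mm², y = 270 mm, Ī = 195 840 mm⁴.
Hole (subtracted): ⌀18, A = 254.469 mm², y = 14 mm, Ī = 5 153 mm⁴.
Centroid: ȳ = ΣA·y / ΣA = 118.408 mm.
Transfer each piece to the centroidal x-axis using Ī + A·d² with d = y − 118.408:
  bottom plate: d = -104.408 mm → contributes +73 694 380 mm⁴
  web plate: d = 24.5917 mm → contributes +11 530 096 mm⁴
  top plate: d = 151.592 mm → contributes +93 954 423 mm⁴
  hole: d = -104.408 mm → contributes −2 779 143 mm⁴
Total I = 176 399 755 mm⁴.

I_xx ≈ 1.764 × 10⁸ mm⁴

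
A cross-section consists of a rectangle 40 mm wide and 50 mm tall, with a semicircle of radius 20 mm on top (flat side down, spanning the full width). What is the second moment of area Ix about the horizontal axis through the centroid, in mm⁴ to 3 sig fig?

Decompose the section into non-overlapping parts with the origin at the bottom-left of its bounding rectangle.
Rectangular body: 40 × 50, A = 2 000 mm², y = 25 mm, Ī = 416 667 mm⁴.
Semicircular cap: semicircle r = 20, A = 628.32 mm², y = 58.488 mm, Ī = 17 561 mm⁴.
Centroid: ȳ = ΣA·y / ΣA = 33.006 mm.
Transfer each piece to the horizontal axis through the centroid using Ī + A·d² with d = y − 33.006:
  rectangular body: d = -8.0056 mm → contributes +544 846 mm⁴
  semicircular cap: d = 25.483 mm → contributes +425 570 mm⁴
Total I = 970 416 mm⁴.

Ix ≈ 9.70 × 10⁵ mm⁴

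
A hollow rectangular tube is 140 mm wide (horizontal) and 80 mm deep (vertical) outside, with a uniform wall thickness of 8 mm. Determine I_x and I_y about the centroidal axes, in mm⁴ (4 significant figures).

I_x ≈ 3.265 × 10⁶ mm⁴, I_y ≈ 8.125 × 10⁶ mm⁴

Split into non-overlapping primitives; take the origin at the lower-left of the bounding box.
Outer rectangle: 140 × 80, A = 11 200 mm², y = 40 mm, Ī = 5 973 333 mm⁴.
Inner void (subtracted): 124 × 64, A = 7 936 mm², y = 40 mm, Ī = 2 708 821 mm⁴.
By symmetry the centroid is at mid-height, ȳ = 40 mm.
All pieces are centred on the centroidal x-axis, so I = ΣĪ (holes subtracted) = 3 264 512 mm⁴.
Repeating about the centroidal y-axis gives I_y = 8 124 672 mm⁴.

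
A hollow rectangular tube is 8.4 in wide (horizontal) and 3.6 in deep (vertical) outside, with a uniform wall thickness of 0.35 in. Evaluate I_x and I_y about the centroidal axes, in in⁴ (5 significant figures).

I_x ≈ 17.010 in⁴, I_y ≈ 67.482 in⁴

Break the section into simple shapes (no overlaps), measuring from the bottom-left corner of the bounding box.
Outer rectangle: 8.4 × 3.6, A = 30.24 in², y = 1.8 in, Ī = 32.6592 in⁴.
Inner void (subtracted): 7.7 × 2.9, A = 22.33 in², y = 1.8 in, Ī = 15.64961 in⁴.
By symmetry the centroid is at mid-height, ȳ = 1.8 in.
All pieces are centred on the centroidal x-axis, so I = ΣĪ (holes subtracted) = 17.00959 in⁴.
Repeating about the centroidal y-axis gives I_y = 67.48239 in⁴.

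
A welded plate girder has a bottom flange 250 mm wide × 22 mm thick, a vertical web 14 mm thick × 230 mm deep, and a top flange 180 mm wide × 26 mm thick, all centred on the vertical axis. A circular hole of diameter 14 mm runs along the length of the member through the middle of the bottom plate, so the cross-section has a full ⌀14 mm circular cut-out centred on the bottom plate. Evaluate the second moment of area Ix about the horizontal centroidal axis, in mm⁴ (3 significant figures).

Ix ≈ 1.76 × 10⁸ mm⁴

Decompose the section into non-overlapping parts with the origin at the bottom-left of its bounding rectangle.
Bottom plate: 250 × 22, A = 5 500 mm², y = 11 mm, Ī = 221 833 mm⁴.
Web plate: 14 × 230, A = 3 220 mm², y = 137 mm, Ī = 14 194 833 mm⁴.
Top plate: 180 × 26, A = 4 680 mm², y = 265 mm, Ī = 263 640 mm⁴.
Hole (subtracted): ⌀14, A = 153.94 mm², y = 11 mm, Ī = 1885.7 mm⁴.
Centroid: ȳ = ΣA·y / ΣA = 131.37 mm.
Transfer each piece to the horizontal centroidal axis using Ī + A·d² with d = y − 131.37:
  bottom plate: d = -120.37 mm → contributes +79 912 138 mm⁴
  web plate: d = 5.6291 mm → contributes +14 296 866 mm⁴
  top plate: d = 133.63 mm → contributes +83 833 204 mm⁴
  hole: d = -120.37 mm → contributes −2 232 317 mm⁴
Total I = 175 809 891 mm⁴.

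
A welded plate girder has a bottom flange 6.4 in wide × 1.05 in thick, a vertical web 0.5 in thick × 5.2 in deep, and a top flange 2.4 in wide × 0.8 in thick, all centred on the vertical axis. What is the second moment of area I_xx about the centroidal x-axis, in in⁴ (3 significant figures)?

Break the section into simple shapes (no overlaps), measuring from the bottom-left corner of the bounding box.
Bottom plate: 6.4 × 1.05, A = 6.72 in², y = 0.525 in, Ī = 0.6174 in⁴.
Web plate: 0.5 × 5.2, A = 2.6 in², y = 3.65 in, Ī = 5.8587 in⁴.
Top plate: 2.4 × 0.8, A = 1.92 in², y = 6.65 in, Ī = 0.1024 in⁴.
Centroid: ȳ = ΣA·y / ΣA = 2.2941 in.
Transfer each piece to the centroidal x-axis using Ī + A·d² with d = y − 2.2941:
  bottom plate: d = -1.7691 in → contributes +21.65 in⁴
  web plate: d = 1.3559 in → contributes +10.638 in⁴
  top plate: d = 4.3559 in → contributes +36.532 in⁴
Total I = 68.82 in⁴.

I_xx ≈ 68.8 in⁴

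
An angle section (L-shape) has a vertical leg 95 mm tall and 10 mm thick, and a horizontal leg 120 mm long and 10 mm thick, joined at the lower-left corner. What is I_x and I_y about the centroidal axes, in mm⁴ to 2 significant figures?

I_x ≈ 1.6 × 10⁶ mm⁴, I_y ≈ 3.0 × 10⁶ mm⁴

Decompose the section into non-overlapping parts with the origin at the bottom-left of its bounding rectangle.
Vertical leg: 10 × 95, A = 950 mm², y = 47.5 mm, Ī = 714 479 mm⁴.
Horizontal leg (remainder): 110 × 10, A = 1 100 mm², y = 5 mm, Ī = 9 167 mm⁴.
Centroid: ȳ = ΣA·y / ΣA = 24.7 mm.
Transfer each piece to the centroidal x-axis using Ī + A·d² with d = y − 24.7:
  vertical leg: d = 22.8 mm → contributes +1 208 539 mm⁴
  horizontal leg (remainder): d = -19.7 mm → contributes +435 854 mm⁴
Total I = 1 644 393 mm⁴.
For the y-axis: x̄ = 37.2 mm.
Repeating about the centroidal y-axis gives I_y = 2 952 205 mm⁴.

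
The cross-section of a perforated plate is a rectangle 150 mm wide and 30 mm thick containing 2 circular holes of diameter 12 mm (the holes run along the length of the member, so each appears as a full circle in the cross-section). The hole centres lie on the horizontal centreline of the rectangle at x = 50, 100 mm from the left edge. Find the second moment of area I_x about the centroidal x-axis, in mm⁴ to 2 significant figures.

Decompose the section into non-overlapping parts with the origin at the bottom-left of its bounding rectangle.
Plate: 150 × 30, A = 4 500 mm², y = 15 mm, Ī = 337 500 mm⁴.
Hole 1 (subtracted): ⌀12, A = 113.1 mm², y = 15 mm, Ī = 1 018 mm⁴.
Hole 2 (subtracted): ⌀12, A = 113.1 mm², y = 15 mm, Ī = 1 018 mm⁴.
By symmetry the centroid is at mid-height, ȳ = 15 mm.
All pieces are centred on the centroidal x-axis, so I = ΣĪ (holes subtracted) = 335 464 mm⁴.

I_x ≈ 3.4 × 10⁵ mm⁴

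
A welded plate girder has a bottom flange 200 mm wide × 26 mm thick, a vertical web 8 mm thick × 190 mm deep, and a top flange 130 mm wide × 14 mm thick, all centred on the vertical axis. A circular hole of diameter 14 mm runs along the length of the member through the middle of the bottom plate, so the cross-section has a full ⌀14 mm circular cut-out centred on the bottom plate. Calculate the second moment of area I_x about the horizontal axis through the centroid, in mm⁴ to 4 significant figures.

Treat the section as a set of non-overlapping primitives; coordinates are from the bounding-box lower-left.
Bottom plate: 200 × 26, A = 5 200 mm², y = 13 mm, Ī = 292 933 mm⁴.
Web plate: 8 × 190, A = 1 520 mm², y = 121 mm, Ī = 4 572 667 mm⁴.
Top plate: 130 × 14, A = 1 820 mm², y = 223 mm, Ī = 29726.7 mm⁴.
Hole (subtracted): ⌀14, A = 153.938 mm², y = 13 mm, Ī = 1885.74 mm⁴.
Centroid: ȳ = ΣA·y / ΣA = 78.151 mm.
Transfer each piece to the horizontal axis through the centroid using Ī + A·d² with d = y − 78.151:
  bottom plate: d = -65.151 mm → contributes +22 365 102 mm⁴
  web plate: d = 42.849 mm → contributes +7 363 448 mm⁴
  top plate: d = 144.849 mm → contributes +38 215 591 mm⁴
  hole: d = -65.151 mm → contributes −655 299 mm⁴
Total I = 67 288 842 mm⁴.

I_x ≈ 6.729 × 10⁷ mm⁴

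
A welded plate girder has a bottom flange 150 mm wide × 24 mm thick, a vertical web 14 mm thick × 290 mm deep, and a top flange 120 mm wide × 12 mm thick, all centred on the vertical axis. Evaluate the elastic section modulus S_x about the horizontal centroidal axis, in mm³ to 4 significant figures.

Break the section into simple shapes (no overlaps), measuring from the bottom-left corner of the bounding box.
Bottom plate: 150 × 24, A = 3 600 mm², y = 12 mm, Ī = 172 800 mm⁴.
Web plate: 14 × 290, A = 4 060 mm², y = 169 mm, Ī = 28 453 833 mm⁴.
Top plate: 120 × 12, A = 1 440 mm², y = 320 mm, Ī = 17 280 mm⁴.
Centroid: ȳ = ΣA·y / ΣA = 130.785 mm.
Transfer each piece to the horizontal centroidal axis using Ī + A·d² with d = y − 130.785:
  bottom plate: d = -118.785 mm → contributes +50 968 025 mm⁴
  web plate: d = 38.2154 mm → contributes +34 383 121 mm⁴
  top plate: d = 189.215 mm → contributes +51 572 825 mm⁴
Total I = 136 923 971 mm⁴.
Extreme fibre distance c = 195.215 mm; S = I/c = 701 399 mm³.

S_x ≈ 7.014 × 10⁵ mm³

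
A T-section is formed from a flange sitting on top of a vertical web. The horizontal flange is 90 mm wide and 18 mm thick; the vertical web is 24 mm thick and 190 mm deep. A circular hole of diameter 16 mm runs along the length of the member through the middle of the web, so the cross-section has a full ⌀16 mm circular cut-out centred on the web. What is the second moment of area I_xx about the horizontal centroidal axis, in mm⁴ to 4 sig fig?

I_xx ≈ 2.653 × 10⁷ mm⁴

Decompose the section into non-overlapping parts with the origin at the bottom-left of its bounding rectangle.
Flange: 90 × 18, A = 1 620 mm², y = 199 mm, Ī = 43 740 mm⁴.
Web: 24 × 190, A = 4 560 mm², y = 95 mm, Ī = 13 718 000 mm⁴.
Hole (subtracted): ⌀16, A = 201.062 mm², y = 95 mm, Ī = 3216.99 mm⁴.
Centroid: ȳ = ΣA·y / ΣA = 123.179 mm.
Transfer each piece to the horizontal centroidal axis using Ī + A·d² with d = y − 123.179:
  flange: d = 75.8211 mm → contributes +9 356 855 mm⁴
  web: d = -28.1789 mm → contributes +17 338 874 mm⁴
  hole: d = -28.1789 mm → contributes −162 870 mm⁴
Total I = 26 532 859 mm⁴.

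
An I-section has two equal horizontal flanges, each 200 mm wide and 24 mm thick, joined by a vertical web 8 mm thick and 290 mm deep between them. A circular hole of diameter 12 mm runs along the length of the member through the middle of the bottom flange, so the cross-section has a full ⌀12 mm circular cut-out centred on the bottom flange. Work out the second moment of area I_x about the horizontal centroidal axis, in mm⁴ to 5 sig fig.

I_x ≈ 2.5054 × 10⁸ mm⁴

Decompose the section into non-overlapping parts with the origin at the bottom-left of its bounding rectangle.
Bottom flange: 200 × 24, A = 4 800 mm², y = 12 mm, Ī = 230 400 mm⁴.
Web: 8 × 290, A = 2 320 mm², y = 169 mm, Ī = 16 259 333 mm⁴.
Top flange: 200 × 24, A = 4 800 mm², y = 326 mm, Ī = 230 400 mm⁴.
Hole (subtracted): ⌀12, A = 113.0973 mm², y = 12 mm, Ī = 1017.876 mm⁴.
Centroid: ȳ = ΣA·y / ΣA = 170.5039 mm.
Transfer each piece to the horizontal centroidal axis using Ī + A·d² with d = y − 170.5039:
  bottom flange: d = -158.5039 mm → contributes +120 823 119 mm⁴
  web: d = -1.50389 mm → contributes +16 264 580 mm⁴
  top flange: d = 155.4961 mm → contributes +116 289 793 mm⁴
  hole: d = -158.5039 mm → contributes −2 842 417 mm⁴
Total I = 250 535 076 mm⁴.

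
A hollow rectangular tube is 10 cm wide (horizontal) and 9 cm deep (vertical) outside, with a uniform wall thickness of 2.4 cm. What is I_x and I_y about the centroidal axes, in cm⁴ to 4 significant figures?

I_x ≈ 575.4 cm⁴, I_y ≈ 700.8 cm⁴

Treat the section as a set of non-overlapping primitives; coordinates are from the bounding-box lower-left.
Outer rectangle: 10 × 9, A = 90 cm², y = 4.5 cm, Ī = 607.5 cm⁴.
Inner void (subtracted): 5.2 × 4.2, A = 21.84 cm², y = 4.5 cm, Ī = 32.1048 cm⁴.
By symmetry the centroid is at mid-height, ȳ = 4.5 cm.
All pieces are centred on the centroidal x-axis, so I = ΣĪ (holes subtracted) = 575.395 cm⁴.
Repeating about the centroidal y-axis gives I_y = 700.787 cm⁴.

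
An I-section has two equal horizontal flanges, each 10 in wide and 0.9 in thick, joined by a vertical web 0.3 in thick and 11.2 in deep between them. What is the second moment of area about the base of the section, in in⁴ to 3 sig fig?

Decompose the section into non-overlapping parts with the origin at the bottom-left of its bounding rectangle.
Bottom flange: 10 × 0.9, A = 9 in², y = 0.45 in, Ī = 0.6075 in⁴.
Web: 0.3 × 11.2, A = 3.36 in², y = 6.5 in, Ī = 35.123 in⁴.
Top flange: 10 × 0.9, A = 9 in², y = 12.55 in, Ī = 0.6075 in⁴.
Transfer each piece to the bottom edge using Ī + A·d² with d = y − 0:
  bottom flange: d = 0.45 in → contributes +2.43 in⁴
  web: d = 6.5 in → contributes +177.08 in⁴
  top flange: d = 12.55 in → contributes +1418.1 in⁴
Total I = 1597.6 in⁴.

I_base ≈ 1600 in⁴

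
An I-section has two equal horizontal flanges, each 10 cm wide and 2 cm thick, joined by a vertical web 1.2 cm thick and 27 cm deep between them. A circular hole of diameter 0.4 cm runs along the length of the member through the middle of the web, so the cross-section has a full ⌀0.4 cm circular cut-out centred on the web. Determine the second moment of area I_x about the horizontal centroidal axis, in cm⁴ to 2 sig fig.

I_x ≈ 1.0 × 10⁴ cm⁴

Break the section into simple shapes (no overlaps), measuring from the bottom-left corner of the bounding box.
Bottom flange: 10 × 2, A = 20 cm², y = 1 cm, Ī = 6.667 cm⁴.
Web: 1.2 × 27, A = 32.4 cm², y = 15.5 cm, Ī = 1 968 cm⁴.
Top flange: 10 × 2, A = 20 cm², y = 30 cm, Ī = 6.667 cm⁴.
Hole (subtracted): ⌀0.4, A = 0.1257 cm², y = 15.5 cm, Ī = 0.001257 cm⁴.
By symmetry the centroid is at mid-height, ȳ = 15.5 cm.
Transfer each piece to the horizontal centroidal axis using Ī + A·d² with d = y − 15.5:
  bottom flange: d = -14.5 cm → contributes +4 212 cm⁴
  web: d = 0 cm → contributes +1 968 cm⁴
  top flange: d = 14.5 cm → contributes +4 212 cm⁴
  hole: d = 0 cm → contributes −0.001257 cm⁴
Total I = 10 392 cm⁴.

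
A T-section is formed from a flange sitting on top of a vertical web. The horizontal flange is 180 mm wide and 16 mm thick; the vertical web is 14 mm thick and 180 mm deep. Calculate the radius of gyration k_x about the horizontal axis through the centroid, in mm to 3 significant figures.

Break the section into simple shapes (no overlaps), measuring from the bottom-left corner of the bounding box.
Flange: 180 × 16, A = 2 880 mm², y = 188 mm, Ī = 61 440 mm⁴.
Web: 14 × 180, A = 2 520 mm², y = 90 mm, Ī = 6 804 000 mm⁴.
Centroid: ȳ = ΣA·y / ΣA = 142.27 mm.
Transfer each piece to the horizontal axis through the centroid using Ī + A·d² with d = y − 142.27:
  flange: d = 45.733 mm → contributes +6 085 069 mm⁴
  web: d = -52.267 mm → contributes +13 688 147 mm⁴
Total I = 19 773 216 mm⁴.
Radius of gyration: k = √(I/A) = √(19 773 216 / 5 400) = 60.512 mm.

k_x ≈ 60.5 mm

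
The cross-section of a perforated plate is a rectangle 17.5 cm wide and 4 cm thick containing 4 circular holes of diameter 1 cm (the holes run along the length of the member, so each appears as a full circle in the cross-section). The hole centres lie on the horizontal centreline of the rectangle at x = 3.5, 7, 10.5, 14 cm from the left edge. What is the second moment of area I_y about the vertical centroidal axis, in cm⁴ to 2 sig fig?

I_y ≈ 1700 cm⁴

Split into non-overlapping primitives; take the origin at the lower-left of the bounding box.
Plate: 17.5 × 4, A = 70 cm², x = 8.75 cm, Ī = 1 786 cm⁴.
Hole 1 (subtracted): ⌀1, A = 0.7854 cm², x = 3.5 cm, Ī = 0.04909 cm⁴.
Hole 2 (subtracted): ⌀1, A = 0.7854 cm², x = 7 cm, Ī = 0.04909 cm⁴.
Hole 3 (subtracted): ⌀1, A = 0.7854 cm², x = 10.5 cm, Ī = 0.04909 cm⁴.
Hole 4 (subtracted): ⌀1, A = 0.7854 cm², x = 14 cm, Ī = 0.04909 cm⁴.
By symmetry the centroid is at mid-width, x̄ = 8.75 cm.
Transfer each piece to the vertical centroidal axis using Ī + A·d² with d = x − 8.75:
  plate: d = 0 cm → contributes +1 786 cm⁴
  hole 1: d = -5.25 cm → contributes −21.7 cm⁴
  hole 2: d = -1.75 cm → contributes −2.454 cm⁴
  hole 3: d = 1.75 cm → contributes −2.454 cm⁴
  hole 4: d = 5.25 cm → contributes −21.7 cm⁴
Total I = 1 738 cm⁴.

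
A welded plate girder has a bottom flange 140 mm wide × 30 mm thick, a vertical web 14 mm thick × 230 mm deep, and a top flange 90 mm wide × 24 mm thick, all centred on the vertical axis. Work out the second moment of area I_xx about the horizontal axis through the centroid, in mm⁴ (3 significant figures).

I_xx ≈ 1.13 × 10⁸ mm⁴

Split into non-overlapping primitives; take the origin at the lower-left of the bounding box.
Bottom plate: 140 × 30, A = 4 200 mm², y = 15 mm, Ī = 315 000 mm⁴.
Web plate: 14 × 230, A = 3 220 mm², y = 145 mm, Ī = 14 194 833 mm⁴.
Top plate: 90 × 24, A = 2 160 mm², y = 272 mm, Ī = 103 680 mm⁴.
Centroid: ȳ = ΣA·y / ΣA = 116.64 mm.
Transfer each piece to the horizontal axis through the centroid using Ī + A·d² with d = y − 116.64:
  bottom plate: d = -101.64 mm → contributes +43 704 681 mm⁴
  web plate: d = 28.359 mm → contributes +16 784 478 mm⁴
  top plate: d = 155.36 mm → contributes +52 238 399 mm⁴
Total I = 112 727 558 mm⁴.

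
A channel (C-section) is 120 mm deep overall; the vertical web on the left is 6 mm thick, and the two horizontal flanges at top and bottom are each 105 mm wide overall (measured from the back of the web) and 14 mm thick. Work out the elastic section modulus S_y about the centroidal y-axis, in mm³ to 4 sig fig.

Break the section into simple shapes (no overlaps), measuring from the bottom-left corner of the bounding box.
Web: 6 × 120, A = 720 mm², x = 3 mm, Ī = 2 160 mm⁴.
Top flange (beyond web): 99 × 14, A = 1 386 mm², x = 55.5 mm, Ī = 1 132 016 mm⁴.
Bottom flange (beyond web): 99 × 14, A = 1 386 mm², x = 55.5 mm, Ī = 1 132 016 mm⁴.
Centroid: x̄ = ΣA·x / ΣA = 44.6753 mm.
Transfer each piece to the centroidal y-axis using Ī + A·d² with d = x − 44.6753:
  web: d = -41.6753 mm → contributes +1 252 676 mm⁴
  top flange (beyond web): d = 10.8247 mm → contributes +1 294 420 mm⁴
  bottom flange (beyond web): d = 10.8247 mm → contributes +1 294 420 mm⁴
Total I = 3 841 516 mm⁴.
Extreme fibre distance c = 60.3247 mm; S = I/c = 63680.6 mm³.

S_y ≈ 6.368 × 10⁴ mm³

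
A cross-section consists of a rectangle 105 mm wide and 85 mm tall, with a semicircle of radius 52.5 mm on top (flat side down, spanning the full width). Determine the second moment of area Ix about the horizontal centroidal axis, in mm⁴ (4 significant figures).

Treat the section as a set of non-overlapping primitives; coordinates are from the bounding-box lower-left.
Rectangular body: 105 × 85, A = 8 925 mm², y = 42.5 mm, Ī = 5 373 594 mm⁴.
Semicircular cap: semicircle r = 52.5, A = 4329.51 mm², y = 107.282 mm, Ī = 833 814 mm⁴.
Centroid: ȳ = ΣA·y / ΣA = 63.6606 mm.
Transfer each piece to the horizontal centroidal axis using Ī + A·d² with d = y − 63.6606:
  rectangular body: d = -21.1606 mm → contributes +9 369 935 mm⁴
  semicircular cap: d = 43.6211 mm → contributes +9 072 014 mm⁴
Total I = 18 441 949 mm⁴.

Ix ≈ 1.844 × 10⁷ mm⁴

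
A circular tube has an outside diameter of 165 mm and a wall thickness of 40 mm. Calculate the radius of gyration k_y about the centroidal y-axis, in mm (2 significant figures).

Split into non-overlapping primitives; take the origin at the lower-left of the bounding box.
Outer circle: ⌀165, A = 21 382 mm², x = 82.5 mm, Ī = 36 383 601 mm⁴.
Bore (subtracted): ⌀85, A = 5 675 mm², x = 82.5 mm, Ī = 2 562 392 mm⁴.
By symmetry the centroid is at mid-width, x̄ = 82.5 mm.
All pieces are centred on the centroidal y-axis, so I = ΣĪ (holes subtracted) = 33 821 208 mm⁴.
Radius of gyration: k = √(I/A) = √(33 821 208 / 15 708) = 46.4 mm.

k_y ≈ 46 mm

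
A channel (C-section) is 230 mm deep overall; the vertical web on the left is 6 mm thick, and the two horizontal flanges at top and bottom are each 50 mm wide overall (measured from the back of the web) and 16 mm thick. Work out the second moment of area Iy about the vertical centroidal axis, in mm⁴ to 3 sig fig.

Break the section into simple shapes (no overlaps), measuring from the bottom-left corner of the bounding box.
Web: 6 × 230, A = 1 380 mm², x = 3 mm, Ī = 4 140 mm⁴.
Top flange (beyond web): 44 × 16, A = 704 mm², x = 28 mm, Ī = 113 579 mm⁴.
Bottom flange (beyond web): 44 × 16, A = 704 mm², x = 28 mm, Ī = 113 579 mm⁴.
Centroid: x̄ = ΣA·x / ΣA = 15.626 mm.
Transfer each piece to the vertical centroidal axis using Ī + A·d² with d = x − 15.626:
  web: d = -12.626 mm → contributes +224 118 mm⁴
  top flange (beyond web): d = 12.374 mm → contributes +221 380 mm⁴
  bottom flange (beyond web): d = 12.374 mm → contributes +221 380 mm⁴
Total I = 666 878 mm⁴.

Iy ≈ 6.67 × 10⁵ mm⁴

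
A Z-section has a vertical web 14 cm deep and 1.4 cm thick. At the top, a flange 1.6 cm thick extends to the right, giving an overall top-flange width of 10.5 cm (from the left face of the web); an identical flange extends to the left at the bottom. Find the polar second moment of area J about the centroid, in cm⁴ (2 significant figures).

J ≈ 2500 cm⁴

Treat the section as a set of non-overlapping primitives; coordinates are from the bounding-box lower-left.
Web: 1.4 × 14, A = 19.6 cm², y = 7 cm, Ī = 320.1 cm⁴.
Top flange (beyond web): 9.1 × 1.6, A = 14.56 cm², y = 13.2 cm, Ī = 3.106 cm⁴.
Bottom flange (beyond web): 9.1 × 1.6, A = 14.56 cm², y = 0.8 cm, Ī = 3.106 cm⁴.
Centroid: ȳ = ΣA·y / ΣA = 7 cm.
Transfer each piece to the centroidal x-axis using Ī + A·d² with d = y − 7:
  web: d = 0 cm → contributes +320.1 cm⁴
  top flange (beyond web): d = 6.2 cm → contributes +562.8 cm⁴
  bottom flange (beyond web): d = -6.2 cm → contributes +562.8 cm⁴
Total I = 1 446 cm⁴.
For the y-axis: x̄ = 9.8 cm.
Repeating about the centroidal y-axis gives I_y = 1 007 cm⁴.
Polar second moment: J = I_x + I_y = 2 452 cm⁴.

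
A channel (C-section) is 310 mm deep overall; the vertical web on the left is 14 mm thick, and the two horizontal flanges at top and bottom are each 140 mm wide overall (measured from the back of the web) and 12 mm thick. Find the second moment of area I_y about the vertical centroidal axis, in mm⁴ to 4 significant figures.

Treat the section as a set of non-overlapping primitives; coordinates are from the bounding-box lower-left.
Web: 14 × 310, A = 4 340 mm², x = 7 mm, Ī = 70886.7 mm⁴.
Top flange (beyond web): 126 × 12, A = 1 512 mm², x = 77 mm, Ī = 2 000 376 mm⁴.
Bottom flange (beyond web): 126 × 12, A = 1 512 mm², x = 77 mm, Ī = 2 000 376 mm⁴.
Centroid: x̄ = ΣA·x / ΣA = 35.7452 mm.
Transfer each piece to the vertical centroidal axis using Ī + A·d² with d = x − 35.7452:
  web: d = -28.7452 mm → contributes +3 656 982 mm⁴
  top flange (beyond web): d = 41.2548 mm → contributes +4 573 731 mm⁴
  bottom flange (beyond web): d = 41.2548 mm → contributes +4 573 731 mm⁴
Total I = 12 804 445 mm⁴.

I_y ≈ 1.280 × 10⁷ mm⁴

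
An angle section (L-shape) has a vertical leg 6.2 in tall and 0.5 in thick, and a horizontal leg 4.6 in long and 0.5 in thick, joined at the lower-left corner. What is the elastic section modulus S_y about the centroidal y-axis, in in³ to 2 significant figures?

S_y ≈ 2.8 in³

Split into non-overlapping primitives; take the origin at the lower-left of the bounding box.
Vertical leg: 0.5 × 6.2, A = 3.1 in², x = 0.25 in, Ī = 0.06458 in⁴.
Horizontal leg (remainder): 4.1 × 0.5, A = 2.05 in², x = 2.55 in, Ī = 2.872 in⁴.
Centroid: x̄ = ΣA·x / ΣA = 1.166 in.
Transfer each piece to the centroidal y-axis using Ī + A·d² with d = x − 1.166:
  vertical leg: d = -0.9155 in → contributes +2.663 in⁴
  horizontal leg (remainder): d = 1.384 in → contributes +6.801 in⁴
Total I = 9.464 in⁴.
Extreme fibre distance c = 3.434 in; S = I/c = 2.756 in³.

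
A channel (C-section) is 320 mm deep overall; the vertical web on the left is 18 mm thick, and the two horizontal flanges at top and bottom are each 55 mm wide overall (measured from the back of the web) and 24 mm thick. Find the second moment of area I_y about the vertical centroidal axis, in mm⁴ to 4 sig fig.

I_y ≈ 1.385 × 10⁶ mm⁴

Break the section into simple shapes (no overlaps), measuring from the bottom-left corner of the bounding box.
Web: 18 × 320, A = 5 760 mm², x = 9 mm, Ī = 155 520 mm⁴.
Top flange (beyond web): 37 × 24, A = 888 mm², x = 36.5 mm, Ī = 101 306 mm⁴.
Bottom flange (beyond web): 37 × 24, A = 888 mm², x = 36.5 mm, Ī = 101 306 mm⁴.
Centroid: x̄ = ΣA·x / ΣA = 15.4809 mm.
Transfer each piece to the vertical centroidal axis using Ī + A·d² with d = x − 15.4809:
  web: d = -6.48089 mm → contributes +397 451 mm⁴
  top flange (beyond web): d = 21.0191 mm → contributes +493 627 mm⁴
  bottom flange (beyond web): d = 21.0191 mm → contributes +493 627 mm⁴
Total I = 1 384 705 mm⁴.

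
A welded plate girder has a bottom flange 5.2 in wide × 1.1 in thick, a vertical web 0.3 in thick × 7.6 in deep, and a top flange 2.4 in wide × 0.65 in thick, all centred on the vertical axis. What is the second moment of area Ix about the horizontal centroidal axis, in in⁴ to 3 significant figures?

Decompose the section into non-overlapping parts with the origin at the bottom-left of its bounding rectangle.
Bottom plate: 5.2 × 1.1, A = 5.72 in², y = 0.55 in, Ī = 0.57677 in⁴.
Web plate: 0.3 × 7.6, A = 2.28 in², y = 4.9 in, Ī = 10.974 in⁴.
Top plate: 2.4 × 0.65, A = 1.56 in², y = 9.025 in, Ī = 0.054925 in⁴.
Centroid: ȳ = ΣA·y / ΣA = 2.9704 in.
Transfer each piece to the horizontal centroidal axis using Ī + A·d² with d = y − 2.9704:
  bottom plate: d = -2.4204 in → contributes +34.086 in⁴
  web plate: d = 1.9296 in → contributes +19.464 in⁴
  top plate: d = 6.0546 in → contributes +57.242 in⁴
Total I = 110.79 in⁴.

Ix ≈ 111 in⁴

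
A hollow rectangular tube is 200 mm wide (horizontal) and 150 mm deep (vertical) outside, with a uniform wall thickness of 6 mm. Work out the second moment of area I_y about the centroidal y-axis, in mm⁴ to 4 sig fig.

Break the section into simple shapes (no overlaps), measuring from the bottom-left corner of the bounding box.
Outer rectangle: 200 × 150, A = 30 000 mm², x = 100 mm, Ī = 100 000 000 mm⁴.
Inner void (subtracted): 188 × 138, A = 25 944 mm², x = 100 mm, Ī = 76 413 728 mm⁴.
By symmetry the centroid is at mid-width, x̄ = 100 mm.
All pieces are centred on the centroidal y-axis, so I = ΣĪ (holes subtracted) = 23 586 272 mm⁴.

I_y ≈ 2.359 × 10⁷ mm⁴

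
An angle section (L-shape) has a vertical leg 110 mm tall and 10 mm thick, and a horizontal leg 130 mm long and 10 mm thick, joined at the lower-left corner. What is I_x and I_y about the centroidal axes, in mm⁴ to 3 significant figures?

I_x ≈ 2.55 × 10⁶ mm⁴, I_y ≈ 3.87 × 10⁶ mm⁴

Break the section into simple shapes (no overlaps), measuring from the bottom-left corner of the bounding box.
Vertical leg: 10 × 110, A = 1 100 mm², y = 55 mm, Ī = 1 109 167 mm⁴.
Horizontal leg (remainder): 120 × 10, A = 1 200 mm², y = 5 mm, Ī = 10 000 mm⁴.
Centroid: ȳ = ΣA·y / ΣA = 28.913 mm.
Transfer each piece to the centroidal x-axis using Ī + A·d² with d = y − 28.913:
  vertical leg: d = 26.087 mm → contributes +1 857 749 mm⁴
  horizontal leg (remainder): d = -23.913 mm → contributes +696 200 mm⁴
Total I = 2 553 949 mm⁴.
For the y-axis: x̄ = 38.913 mm.
Repeating about the centroidal y-axis gives I_y = 3 873 949 mm⁴.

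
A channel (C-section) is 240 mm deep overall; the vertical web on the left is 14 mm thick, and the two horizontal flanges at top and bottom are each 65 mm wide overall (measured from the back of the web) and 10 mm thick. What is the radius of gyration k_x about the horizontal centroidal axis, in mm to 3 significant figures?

Split into non-overlapping primitives; take the origin at the lower-left of the bounding box.
Web: 14 × 240, A = 3 360 mm², y = 120 mm, Ī = 16 128 000 mm⁴.
Top flange (beyond web): 51 × 10, A = 510 mm², y = 235 mm, Ī = 4 250 mm⁴.
Bottom flange (beyond web): 51 × 10, A = 510 mm², y = 5 mm, Ī = 4 250 mm⁴.
By symmetry the centroid is at mid-height, ȳ = 120 mm.
Transfer each piece to the horizontal centroidal axis using Ī + A·d² with d = y − 120:
  web: d = 0 mm → contributes +16 128 000 mm⁴
  top flange (beyond web): d = 115 mm → contributes +6 749 000 mm⁴
  bottom flange (beyond web): d = -115 mm → contributes +6 749 000 mm⁴
Total I = 29 626 000 mm⁴.
Radius of gyration: k = √(I/A) = √(29 626 000 / 4 380) = 82.243 mm.

k_x ≈ 82.2 mm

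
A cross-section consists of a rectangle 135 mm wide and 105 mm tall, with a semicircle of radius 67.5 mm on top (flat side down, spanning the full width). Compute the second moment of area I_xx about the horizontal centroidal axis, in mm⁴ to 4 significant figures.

Decompose the section into non-overlapping parts with the origin at the bottom-left of its bounding rectangle.
Rectangular body: 135 × 105, A = 14 175 mm², y = 52.5 mm, Ī = 13 023 281 mm⁴.
Semicircular cap: semicircle r = 67.5, A = 7156.94 mm², y = 133.648 mm, Ī = 2 278 490 mm⁴.
Centroid: ȳ = ΣA·y / ΣA = 79.7254 mm.
Transfer each piece to the horizontal centroidal axis using Ī + A·d² with d = y − 79.7254:
  rectangular body: d = -27.2254 mm → contributes +23 530 110 mm⁴
  semicircular cap: d = 53.9225 mm → contributes +23 088 260 mm⁴
Total I = 46 618 370 mm⁴.

I_xx ≈ 4.662 × 10⁷ mm⁴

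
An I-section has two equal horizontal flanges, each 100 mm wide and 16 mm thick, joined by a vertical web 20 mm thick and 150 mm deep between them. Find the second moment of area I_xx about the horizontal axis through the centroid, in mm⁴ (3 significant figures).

Treat the section as a set of non-overlapping primitives; coordinates are from the bounding-box lower-left.
Bottom flange: 100 × 16, A = 1 600 mm², y = 8 mm, Ī = 34 133 mm⁴.
Web: 20 × 150, A = 3 000 mm², y = 91 mm, Ī = 5 625 000 mm⁴.
Top flange: 100 × 16, A = 1 600 mm², y = 174 mm, Ī = 34 133 mm⁴.
By symmetry the centroid is at mid-height, ȳ = 91 mm.
Transfer each piece to the horizontal axis through the centroid using Ī + A·d² with d = y − 91:
  bottom flange: d = -83 mm → contributes +11 056 533 mm⁴
  web: d = 0 mm → contributes +5 625 000 mm⁴
  top flange: d = 83 mm → contributes +11 056 533 mm⁴
Total I = 27 738 067 mm⁴.

I_xx ≈ 2.77 × 10⁷ mm⁴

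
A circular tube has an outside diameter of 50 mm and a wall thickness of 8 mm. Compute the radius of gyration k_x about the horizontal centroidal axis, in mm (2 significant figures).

Decompose the section into non-overlapping parts with the origin at the bottom-left of its bounding rectangle.
Outer circle: ⌀50, A = 1 963 mm², y = 25 mm, Ī = 306 796 mm⁴.
Bore (subtracted): ⌀34, A = 907.9 mm², y = 25 mm, Ī = 65 597 mm⁴.
By symmetry the centroid is at mid-height, ȳ = 25 mm.
All pieces are centred on the horizontal centroidal axis, so I = ΣĪ (holes subtracted) = 241 199 mm⁴.
Radius of gyration: k = √(I/A) = √(241 199 / 1 056) = 15.12 mm.

k_x ≈ 15 mm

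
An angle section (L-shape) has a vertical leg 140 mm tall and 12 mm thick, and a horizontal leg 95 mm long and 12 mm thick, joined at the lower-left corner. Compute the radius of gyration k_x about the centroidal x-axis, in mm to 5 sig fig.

k_x ≈ 44.576 mm

Treat the section as a set of non-overlapping primitives; coordinates are from the bounding-box lower-left.
Vertical leg: 12 × 140, A = 1 680 mm², y = 70 mm, Ī = 2 744 000 mm⁴.
Horizontal leg (remainder): 83 × 12, A = 996 mm², y = 6 mm, Ī = 11 952 mm⁴.
Centroid: ȳ = ΣA·y / ΣA = 46.17937 mm.
Transfer each piece to the centroidal x-axis using Ī + A·d² with d = y − 46.17937:
  vertical leg: d = 23.82063 mm → contributes +3 697 269 mm⁴
  horizontal leg (remainder): d = -40.17937 mm → contributes +1 619 876 mm⁴
Total I = 5 317 146 mm⁴.
Radius of gyration: k = √(I/A) = √(5 317 146 / 2 676) = 44.5755 mm.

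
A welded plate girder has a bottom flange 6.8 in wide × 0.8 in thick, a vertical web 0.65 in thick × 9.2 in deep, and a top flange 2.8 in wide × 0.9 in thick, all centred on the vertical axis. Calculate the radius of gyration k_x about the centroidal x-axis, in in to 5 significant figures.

Break the section into simple shapes (no overlaps), measuring from the bottom-left corner of the bounding box.
Bottom plate: 6.8 × 0.8, A = 5.44 in², y = 0.4 in, Ī = 0.2901333 in⁴.
Web plate: 0.65 × 9.2, A = 5.98 in², y = 5.4 in, Ī = 42.17893 in⁴.
Top plate: 2.8 × 0.9, A = 2.52 in², y = 10.45 in, Ī = 0.1701 in⁴.
Centroid: ȳ = ΣA·y / ΣA = 4.361693 in.
Transfer each piece to the centroidal x-axis using Ī + A·d² with d = y − 4.361693:
  bottom plate: d = -3.961693 in → contributes +85.67099 in⁴
  web plate: d = 1.038307 in → contributes +48.62586 in⁴
  top plate: d = 6.088307 in → contributes +93.58016 in⁴
Total I = 227.877 in⁴.
Radius of gyration: k = √(I/A) = √(227.877 / 13.94) = 4.043141 in.

k_x ≈ 4.0431 in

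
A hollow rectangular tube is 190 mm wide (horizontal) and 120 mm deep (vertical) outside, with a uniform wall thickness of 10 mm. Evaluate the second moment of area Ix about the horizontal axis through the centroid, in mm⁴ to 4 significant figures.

Ix ≈ 1.319 × 10⁷ mm⁴

Treat the section as a set of non-overlapping primitives; coordinates are from the bounding-box lower-left.
Outer rectangle: 190 × 120, A = 22 800 mm², y = 60 mm, Ī = 27 360 000 mm⁴.
Inner void (subtracted): 170 × 100, A = 17 000 mm², y = 60 mm, Ī = 14 166 667 mm⁴.
By symmetry the centroid is at mid-height, ȳ = 60 mm.
All pieces are centred on the horizontal axis through the centroid, so I = ΣĪ (holes subtracted) = 13 193 333 mm⁴.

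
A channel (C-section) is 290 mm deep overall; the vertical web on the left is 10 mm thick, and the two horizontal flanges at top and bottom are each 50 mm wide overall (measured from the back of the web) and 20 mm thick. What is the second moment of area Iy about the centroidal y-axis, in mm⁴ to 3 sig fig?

Split into non-overlapping primitives; take the origin at the lower-left of the bounding box.
Web: 10 × 290, A = 2 900 mm², x = 5 mm, Ī = 24 167 mm⁴.
Top flange (beyond web): 40 × 20, A = 800 mm², x = 30 mm, Ī = 106 667 mm⁴.
Bottom flange (beyond web): 40 × 20, A = 800 mm², x = 30 mm, Ī = 106 667 mm⁴.
Centroid: x̄ = ΣA·x / ΣA = 13.889 mm.
Transfer each piece to the centroidal y-axis using Ī + A·d² with d = x − 13.889:
  web: d = -8.8889 mm → contributes +253 302 mm⁴
  top flange (beyond web): d = 16.111 mm → contributes +314 321 mm⁴
  bottom flange (beyond web): d = 16.111 mm → contributes +314 321 mm⁴
Total I = 881 944 mm⁴.

Iy ≈ 8.82 × 10⁵ mm⁴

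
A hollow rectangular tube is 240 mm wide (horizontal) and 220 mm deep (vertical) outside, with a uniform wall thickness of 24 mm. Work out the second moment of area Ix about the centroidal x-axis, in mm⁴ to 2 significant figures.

Decompose the section into non-overlapping parts with the origin at the bottom-left of its bounding rectangle.
Outer rectangle: 240 × 220, A = 52 800 mm², y = 110 mm, Ī = 212 960 000 mm⁴.
Inner void (subtracted): 192 × 172, A = 33 024 mm², y = 110 mm, Ī = 81 415 168 mm⁴.
By symmetry the centroid is at mid-height, ȳ = 110 mm.
All pieces are centred on the centroidal x-axis, so I = ΣĪ (holes subtracted) = 131 544 832 mm⁴.

Ix ≈ 1.3 × 10⁸ mm⁴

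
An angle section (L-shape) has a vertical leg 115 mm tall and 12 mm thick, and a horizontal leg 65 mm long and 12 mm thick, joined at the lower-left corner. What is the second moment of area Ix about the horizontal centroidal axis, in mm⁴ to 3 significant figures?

Treat the section as a set of non-overlapping primitives; coordinates are from the bounding-box lower-left.
Vertical leg: 12 × 115, A = 1 380 mm², y = 57.5 mm, Ī = 1 520 875 mm⁴.
Horizontal leg (remainder): 53 × 12, A = 636 mm², y = 6 mm, Ī = 7 632 mm⁴.
Centroid: ȳ = ΣA·y / ΣA = 41.253 mm.
Transfer each piece to the horizontal centroidal axis using Ī + A·d² with d = y − 41.253:
  vertical leg: d = 16.247 mm → contributes +1 885 148 mm⁴
  horizontal leg (remainder): d = -35.253 mm → contributes +798 035 mm⁴
Total I = 2 683 183 mm⁴.

Ix ≈ 2.68 × 10⁶ mm⁴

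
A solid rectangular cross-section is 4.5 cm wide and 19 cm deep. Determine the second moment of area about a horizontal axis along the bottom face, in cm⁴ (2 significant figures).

I_base ≈ 1.0 × 10⁴ cm⁴

The section: 4.5 × 19, A = 85.5 cm², y = 9.5 cm, Ī = 2 572 cm⁴.
Transfer it to a horizontal axis along the bottom face using Ī + A·d² with d = y − 0:
  the section: d = 9.5 cm → contributes +10 289 cm⁴
Total I = 10 289 cm⁴.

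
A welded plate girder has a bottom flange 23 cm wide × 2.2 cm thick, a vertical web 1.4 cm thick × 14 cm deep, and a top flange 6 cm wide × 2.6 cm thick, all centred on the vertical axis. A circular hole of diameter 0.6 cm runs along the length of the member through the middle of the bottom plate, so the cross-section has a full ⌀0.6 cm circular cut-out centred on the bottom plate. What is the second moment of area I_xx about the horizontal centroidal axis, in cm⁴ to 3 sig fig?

Decompose the section into non-overlapping parts with the origin at the bottom-left of its bounding rectangle.
Bottom plate: 23 × 2.2, A = 50.6 cm², y = 1.1 cm, Ī = 20.409 cm⁴.
Web plate: 1.4 × 14, A = 19.6 cm², y = 9.2 cm, Ī = 320.13 cm⁴.
Top plate: 6 × 2.6, A = 15.6 cm², y = 17.5 cm, Ī = 8.788 cm⁴.
Hole (subtracted): ⌀0.6, A = 0.28274 cm², y = 1.1 cm, Ī = 0.0063617 cm⁴.
Centroid: ȳ = ΣA·y / ΣA = 5.9481 cm.
Transfer each piece to the horizontal centroidal axis using Ī + A·d² with d = y − 5.9481:
  bottom plate: d = -4.8481 cm → contributes +1209.7 cm⁴
  web plate: d = 3.2519 cm → contributes +527.39 cm⁴
  top plate: d = 11.552 cm → contributes +2090.5 cm⁴
  hole: d = -4.8481 cm → contributes −6.6521 cm⁴
Total I = 3 821 cm⁴.

I_xx ≈ 3820 cm⁴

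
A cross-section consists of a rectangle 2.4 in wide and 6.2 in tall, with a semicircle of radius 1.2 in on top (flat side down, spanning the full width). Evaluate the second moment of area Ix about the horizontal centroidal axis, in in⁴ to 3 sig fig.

Ix ≈ 73.5 in⁴

Break the section into simple shapes (no overlaps), measuring from the bottom-left corner of the bounding box.
Rectangular body: 2.4 × 6.2, A = 14.88 in², y = 3.1 in, Ī = 47.666 in⁴.
Semicircular cap: semicircle r = 1.2, A = 2.2619 in², y = 6.7093 in, Ī = 0.22759 in⁴.
Centroid: ȳ = ΣA·y / ΣA = 3.5763 in.
Transfer each piece to the horizontal centroidal axis using Ī + A·d² with d = y − 3.5763:
  rectangular body: d = -0.47626 in → contributes +51.041 in⁴
  semicircular cap: d = 3.133 in → contributes +22.431 in⁴
Total I = 73.471 in⁴.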